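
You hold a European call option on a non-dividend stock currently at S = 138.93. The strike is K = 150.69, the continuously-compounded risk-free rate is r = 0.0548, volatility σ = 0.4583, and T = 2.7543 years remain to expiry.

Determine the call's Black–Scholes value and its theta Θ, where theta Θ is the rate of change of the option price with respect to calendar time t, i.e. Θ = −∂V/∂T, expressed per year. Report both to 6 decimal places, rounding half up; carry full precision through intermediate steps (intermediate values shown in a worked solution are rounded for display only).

price = 44.610895
Θ = -9.590257

σ√T = 0.4583·√2.7543 = 0.760599
d₁ = (ln(S/K) + (r+σ²/2)T) / (σ√T) = (ln(138.93/150.69) + (0.0548+0.4583²/2)·2.7543) / 0.760599 = (-0.081255 + 0.440191) / 0.760599 = 0.471913
d₂ = d₁ − σ√T = 0.471913 − 0.760599 = -0.288686
e^{−rT} = e^{−0.0548·2.7543} = 0.859903
N(d₁) = 0.681505,  N(d₂) = 0.386411
Call price V = S·N(d₁) − K·e^{−rT}·N(d₂) = 94.681556 − 50.070661 = 44.610895
φ(d₁) = (1/√(2π))·e^{−d₁²/2} = 0.356904
Θ = −S·φ(d₁)·σ/(2√T) − r·K·e^{−rT}·N(d₂) = −6.846385 − 2.743872 = -9.590257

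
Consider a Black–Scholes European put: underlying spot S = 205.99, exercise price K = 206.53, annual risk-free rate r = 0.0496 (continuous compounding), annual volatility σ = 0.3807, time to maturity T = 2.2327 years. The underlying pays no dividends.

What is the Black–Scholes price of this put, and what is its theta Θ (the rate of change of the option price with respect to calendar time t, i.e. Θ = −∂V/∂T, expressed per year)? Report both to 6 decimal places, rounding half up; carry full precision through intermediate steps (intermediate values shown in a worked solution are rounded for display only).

σ√T = 0.3807·√2.2327 = 0.568850
d₁ = (ln(S/K) + (r+σ²/2)T) / (σ√T) = (ln(205.99/206.53) + (0.0496+0.3807²/2)·2.2327) / 0.568850 = (-0.002618 + 0.272537) / 0.568850 = 0.474500
d₂ = d₁ − σ√T = 0.474500 − 0.568850 = -0.094351
e^{−rT} = e^{−0.0496·2.2327} = 0.895170
N(−d₁) = 0.317572,  N(−d₂) = 0.537585
Put price V = K·e^{−rT}·N(−d₂) − S·N(−d₁) = 99.388354 − 65.416628 = 33.971726
φ(d₁) = (1/√(2π))·e^{−d₁²/2} = 0.356467
Θ = −S·φ(d₁)·σ/(2√T) + r·K·e^{−rT}·N(−d₂) = −9.354126 + 4.929662 = -4.424464

price = 33.971726
Θ = -4.424464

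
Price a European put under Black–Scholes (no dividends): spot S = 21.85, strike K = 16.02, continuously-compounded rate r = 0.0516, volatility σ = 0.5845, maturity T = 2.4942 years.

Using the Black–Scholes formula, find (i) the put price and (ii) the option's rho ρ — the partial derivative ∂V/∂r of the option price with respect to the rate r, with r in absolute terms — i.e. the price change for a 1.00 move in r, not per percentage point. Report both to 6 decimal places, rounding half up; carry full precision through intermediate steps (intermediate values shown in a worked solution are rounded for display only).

price = 3.154413
ρ = -17.368438

σ√T = 0.5845·√2.4942 = 0.923103
d₁ = (ln(S/K) + (r+σ²/2)T) / (σ√T) = (ln(21.85/16.02) + (0.0516+0.5845²/2)·2.4942) / 0.923103 = (0.310363 + 0.554760) / 0.923103 = 0.937190
d₂ = d₁ − σ√T = 0.937190 − 0.923103 = 0.014087
e^{−rT} = e^{−0.0516·2.4942} = 0.879237
N(−d₁) = 0.174330,  N(−d₂) = 0.494380
Put price V = K·e^{−rT}·N(−d₂) − S·N(−d₁) = 6.963531 − 3.809117 = 3.154413
ρ = −K·T·e^{−rT}·N(−d₂) = -17.368438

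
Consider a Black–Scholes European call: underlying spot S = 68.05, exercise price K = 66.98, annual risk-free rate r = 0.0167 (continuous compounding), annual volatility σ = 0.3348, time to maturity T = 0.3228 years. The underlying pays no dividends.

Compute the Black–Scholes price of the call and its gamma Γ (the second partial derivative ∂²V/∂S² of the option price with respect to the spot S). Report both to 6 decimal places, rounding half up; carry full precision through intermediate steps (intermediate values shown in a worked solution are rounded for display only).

price = 5.848820
Γ = 0.030168

σ√T = 0.3348·√0.3228 = 0.190218
d₁ = (ln(S/K) + (r+σ²/2)T) / (σ√T) = (ln(68.05/66.98) + (0.0167+0.3348²/2)·0.3228) / 0.190218 = (0.015849 + 0.023482) / 0.190218 = 0.206767
d₂ = d₁ − σ√T = 0.206767 − 0.190218 = 0.016549
e^{−rT} = e^{−0.0167·0.3228} = 0.994624
N(d₁) = 0.581904,  N(d₂) = 0.506602
Call price V = S·N(d₁) − K·e^{−rT}·N(d₂) = 39.598581 − 33.749761 = 5.848820
φ(d₁) = (1/√(2π))·e^{−d₁²/2} = 0.390505
Γ = φ(d₁) / (S·σ·√T) = 0.030168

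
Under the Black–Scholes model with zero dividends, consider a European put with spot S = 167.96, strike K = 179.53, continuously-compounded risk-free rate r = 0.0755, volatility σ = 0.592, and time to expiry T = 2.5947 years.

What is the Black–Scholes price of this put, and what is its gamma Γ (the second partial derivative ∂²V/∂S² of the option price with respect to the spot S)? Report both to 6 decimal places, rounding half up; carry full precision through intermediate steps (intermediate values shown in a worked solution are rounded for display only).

σ√T = 0.592·√2.5947 = 0.953598
d₁ = (ln(S/K) + (r+σ²/2)T) / (σ√T) = (ln(167.96/179.53) + (0.0755+0.592²/2)·2.5947) / 0.953598 = (-0.066616 + 0.650574) / 0.953598 = 0.612373
d₂ = d₁ − σ√T = 0.612373 − 0.953598 = -0.341225
e^{−rT} = e^{−0.0755·2.5947} = 0.822095
N(−d₁) = 0.270145,  N(−d₂) = 0.633533
Put price V = K·e^{−rT}·N(−d₂) − S·N(−d₁) = 93.503503 − 45.373624 = 48.129880
φ(d₁) = (1/√(2π))·e^{−d₁²/2} = 0.330735
Γ = φ(d₁) / (S·σ·√T) = 0.002065

price = 48.129880
Γ = 0.002065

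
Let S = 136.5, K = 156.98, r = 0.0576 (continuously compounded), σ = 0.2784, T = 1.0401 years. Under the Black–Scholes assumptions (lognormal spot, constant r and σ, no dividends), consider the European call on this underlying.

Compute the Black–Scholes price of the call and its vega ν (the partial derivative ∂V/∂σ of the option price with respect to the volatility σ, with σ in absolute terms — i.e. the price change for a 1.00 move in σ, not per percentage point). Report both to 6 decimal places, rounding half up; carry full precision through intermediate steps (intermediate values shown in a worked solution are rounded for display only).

price = 11.001095
ν = 54.999806

σ√T = 0.2784·√1.0401 = 0.283927
d₁ = (ln(S/K) + (r+σ²/2)T) / (σ√T) = (ln(136.5/156.98) + (0.0576+0.2784²/2)·1.0401) / 0.283927 = (-0.139794 + 0.100217) / 0.283927 = -0.139391
d₂ = d₁ − σ√T = -0.139391 − 0.283927 = -0.423318
e^{−rT} = e^{−0.0576·1.0401} = 0.941850
N(d₁) = 0.444571,  N(d₂) = 0.336032
Call price V = S·N(d₁) − K·e^{−rT}·N(d₂) = 60.683910 − 49.682815 = 11.001095
φ(d₁) = (1/√(2π))·e^{−d₁²/2} = 0.395085
ν = S·φ(d₁)·√T = 54.999806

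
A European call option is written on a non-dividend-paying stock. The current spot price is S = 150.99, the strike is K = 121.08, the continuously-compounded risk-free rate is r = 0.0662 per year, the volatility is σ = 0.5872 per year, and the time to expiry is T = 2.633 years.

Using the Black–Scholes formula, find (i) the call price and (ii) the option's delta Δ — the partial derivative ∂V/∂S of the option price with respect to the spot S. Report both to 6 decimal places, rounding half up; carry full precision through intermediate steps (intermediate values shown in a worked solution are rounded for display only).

price = 74.486576
Δ = 0.813546

σ√T = 0.5872·√2.633 = 0.952821
d₁ = (ln(S/K) + (r+σ²/2)T) / (σ√T) = (ln(150.99/121.08) + (0.0662+0.5872²/2)·2.633) / 0.952821 = (0.220762 + 0.628239) / 0.952821 = 0.891039
d₂ = d₁ − σ√T = 0.891039 − 0.952821 = -0.061782
e^{−rT} = e^{−0.0662·2.633} = 0.840041
N(d₁) = 0.813546,  N(d₂) = 0.475368
Call price V = S·N(d₁) − K·e^{−rT}·N(d₂) = 122.837292 − 48.350716 = 74.486576
Δ = N(d₁) = 0.813546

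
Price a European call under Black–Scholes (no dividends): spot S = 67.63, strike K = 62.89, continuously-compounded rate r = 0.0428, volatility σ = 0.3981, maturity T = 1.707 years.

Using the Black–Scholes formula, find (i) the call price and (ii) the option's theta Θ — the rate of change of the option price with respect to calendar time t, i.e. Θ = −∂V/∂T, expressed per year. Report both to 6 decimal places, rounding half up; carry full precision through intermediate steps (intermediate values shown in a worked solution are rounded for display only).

σ√T = 0.3981·√1.707 = 0.520126
d₁ = (ln(S/K) + (r+σ²/2)T) / (σ√T) = (ln(67.63/62.89) + (0.0428+0.3981²/2)·1.707) / 0.520126 = (0.072665 + 0.208325) / 0.520126 = 0.540234
d₂ = d₁ − σ√T = 0.540234 − 0.520126 = 0.020107
e^{−rT} = e^{−0.0428·1.707} = 0.929545
N(d₁) = 0.705482,  N(d₂) = 0.508021
Call price V = S·N(d₁) − K·e^{−rT}·N(d₂) = 47.711753 − 29.698463 = 18.013290
φ(d₁) = (1/√(2π))·e^{−d₁²/2} = 0.344774
Θ = −S·φ(d₁)·σ/(2√T) − r·K·e^{−rT}·N(d₂) = −3.552384 − 1.271094 = -4.823478

price = 18.013290
Θ = -4.823478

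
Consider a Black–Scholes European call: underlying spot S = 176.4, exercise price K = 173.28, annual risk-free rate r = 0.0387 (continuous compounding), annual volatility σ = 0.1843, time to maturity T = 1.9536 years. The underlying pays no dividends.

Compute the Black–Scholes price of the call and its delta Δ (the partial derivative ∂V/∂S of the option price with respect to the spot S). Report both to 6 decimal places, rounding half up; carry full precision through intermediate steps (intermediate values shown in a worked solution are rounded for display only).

σ√T = 0.1843·√1.9536 = 0.257598
d₁ = (ln(S/K) + (r+σ²/2)T) / (σ√T) = (ln(176.4/173.28) + (0.0387+0.1843²/2)·1.9536) / 0.257598 = (0.017845 + 0.108783) / 0.257598 = 0.491572
d₂ = d₁ − σ√T = 0.491572 − 0.257598 = 0.233974
e^{−rT} = e^{−0.0387·1.9536} = 0.927183
N(d₁) = 0.688489,  N(d₂) = 0.592497
Call price V = S·N(d₁) − K·e^{−rT}·N(d₂) = 121.449462 − 95.191953 = 26.257509
Δ = N(d₁) = 0.688489

price = 26.257509
Δ = 0.688489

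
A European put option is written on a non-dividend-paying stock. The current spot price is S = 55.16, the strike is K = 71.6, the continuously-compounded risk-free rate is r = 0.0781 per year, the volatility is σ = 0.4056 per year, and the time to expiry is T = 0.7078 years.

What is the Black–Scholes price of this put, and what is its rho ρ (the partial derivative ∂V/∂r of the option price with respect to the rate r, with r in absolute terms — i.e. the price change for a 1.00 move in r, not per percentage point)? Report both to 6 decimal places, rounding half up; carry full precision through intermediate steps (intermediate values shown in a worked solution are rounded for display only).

σ√T = 0.4056·√0.7078 = 0.341235
d₁ = (ln(S/K) + (r+σ²/2)T) / (σ√T) = (ln(55.16/71.6) + (0.0781+0.4056²/2)·0.7078) / 0.341235 = (-0.260857 + 0.113500) / 0.341235 = -0.431836
d₂ = d₁ − σ√T = -0.431836 − 0.341235 = -0.773070
e^{−rT} = e^{−0.0781·0.7078} = 0.946221
N(−d₁) = 0.667070,  N(−d₂) = 0.780260
Put price V = K·e^{−rT}·N(−d₂) − S·N(−d₁) = 52.862135 − 36.795554 = 16.066580
ρ = −K·T·e^{−rT}·N(−d₂) = -37.415819

price = 16.066580
ρ = -37.415819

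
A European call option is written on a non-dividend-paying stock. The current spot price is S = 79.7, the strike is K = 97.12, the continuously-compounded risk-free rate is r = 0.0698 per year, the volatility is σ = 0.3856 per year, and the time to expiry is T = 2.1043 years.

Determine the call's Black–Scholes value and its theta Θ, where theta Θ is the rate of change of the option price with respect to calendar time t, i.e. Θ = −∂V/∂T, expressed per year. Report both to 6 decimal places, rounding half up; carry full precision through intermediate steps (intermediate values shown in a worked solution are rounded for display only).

σ√T = 0.3856·√2.1043 = 0.559359
d₁ = (ln(S/K) + (r+σ²/2)T) / (σ√T) = (ln(79.7/97.12) + (0.0698+0.3856²/2)·2.1043) / 0.559359 = (-0.197678 + 0.303322) / 0.559359 = 0.188866
d₂ = d₁ − σ√T = 0.188866 − 0.559359 = -0.370494
e^{−rT} = e^{−0.0698·2.1043} = 0.863397
N(d₁) = 0.574901,  N(d₂) = 0.355507
Call price V = S·N(d₁) − K·e^{−rT}·N(d₂) = 45.819608 − 29.810419 = 16.009189
φ(d₁) = (1/√(2π))·e^{−d₁²/2} = 0.391890
Θ = −S·φ(d₁)·σ/(2√T) − r·K·e^{−rT}·N(d₂) = −4.151221 − 2.080767 = -6.231989

price = 16.009189
Θ = -6.231989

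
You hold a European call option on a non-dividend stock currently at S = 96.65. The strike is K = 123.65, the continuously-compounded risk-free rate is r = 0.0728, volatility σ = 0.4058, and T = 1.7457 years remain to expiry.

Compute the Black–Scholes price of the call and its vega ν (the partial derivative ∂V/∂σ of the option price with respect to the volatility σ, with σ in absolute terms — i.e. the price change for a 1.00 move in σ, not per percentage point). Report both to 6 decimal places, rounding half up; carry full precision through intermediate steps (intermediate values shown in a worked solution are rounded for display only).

σ√T = 0.4058·√1.7457 = 0.536163
d₁ = (ln(S/K) + (r+σ²/2)T) / (σ√T) = (ln(96.65/123.65) + (0.0728+0.4058²/2)·1.7457) / 0.536163 = (-0.246359 + 0.270822) / 0.536163 = 0.045627
d₂ = d₁ − σ√T = 0.045627 − 0.536163 = -0.490536
e^{−rT} = e^{−0.0728·1.7457} = 0.880657
N(d₁) = 0.518196,  N(d₂) = 0.311877
Call price V = S·N(d₁) − K·e^{−rT}·N(d₂) = 50.083669 − 33.961339 = 16.122330
φ(d₁) = (1/√(2π))·e^{−d₁²/2} = 0.398527
ν = S·φ(d₁)·√T = 50.891431

price = 16.122330
ν = 50.891431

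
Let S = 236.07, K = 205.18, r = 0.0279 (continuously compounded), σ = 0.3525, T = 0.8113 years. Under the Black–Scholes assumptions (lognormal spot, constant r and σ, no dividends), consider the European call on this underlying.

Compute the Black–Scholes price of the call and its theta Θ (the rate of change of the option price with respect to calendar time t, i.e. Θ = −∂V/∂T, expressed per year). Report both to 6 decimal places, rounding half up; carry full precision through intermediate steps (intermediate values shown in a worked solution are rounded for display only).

σ√T = 0.3525·√0.8113 = 0.317504
d₁ = (ln(S/K) + (r+σ²/2)T) / (σ√T) = (ln(236.07/205.18) + (0.0279+0.3525²/2)·0.8113) / 0.317504 = (0.140241 + 0.073040) / 0.317504 = 0.671740
d₂ = d₁ − σ√T = 0.671740 − 0.317504 = 0.354236
e^{−rT} = e^{−0.0279·0.8113} = 0.977619
N(d₁) = 0.749125,  N(d₂) = 0.638419
Call price V = S·N(d₁) − K·e^{−rT}·N(d₂) = 176.846050 − 128.059085 = 48.786965
φ(d₁) = (1/√(2π))·e^{−d₁²/2} = 0.318365
Θ = −S·φ(d₁)·σ/(2√T) − r·K·e^{−rT}·N(d₂) = −14.706347 − 3.572848 = -18.279196

price = 48.786965
Θ = -18.279196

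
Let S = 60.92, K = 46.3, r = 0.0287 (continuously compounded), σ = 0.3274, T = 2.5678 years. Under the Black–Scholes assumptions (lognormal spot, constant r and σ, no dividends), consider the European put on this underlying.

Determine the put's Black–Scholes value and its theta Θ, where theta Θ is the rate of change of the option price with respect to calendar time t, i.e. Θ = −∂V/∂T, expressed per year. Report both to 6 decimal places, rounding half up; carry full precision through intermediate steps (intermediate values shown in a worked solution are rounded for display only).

price = 4.002509
Θ = -1.192533

σ√T = 0.3274·√2.5678 = 0.524637
d₁ = (ln(S/K) + (r+σ²/2)T) / (σ√T) = (ln(60.92/46.3) + (0.0287+0.3274²/2)·2.5678) / 0.524637 = (0.274420 + 0.211318) / 0.524637 = 0.925854
d₂ = d₁ − σ√T = 0.925854 − 0.524637 = 0.401217
e^{−rT} = e^{−0.0287·2.5678} = 0.928954
N(−d₁) = 0.177261,  N(−d₂) = 0.344130
Put price V = K·e^{−rT}·N(−d₂) − S·N(−d₁) = 14.801246 − 10.798736 = 4.002509
φ(d₁) = (1/√(2π))·e^{−d₁²/2} = 0.259878
Θ = −S·φ(d₁)·σ/(2√T) + r·K·e^{−rT}·N(−d₂) = −1.617328 + 0.424796 = -1.192533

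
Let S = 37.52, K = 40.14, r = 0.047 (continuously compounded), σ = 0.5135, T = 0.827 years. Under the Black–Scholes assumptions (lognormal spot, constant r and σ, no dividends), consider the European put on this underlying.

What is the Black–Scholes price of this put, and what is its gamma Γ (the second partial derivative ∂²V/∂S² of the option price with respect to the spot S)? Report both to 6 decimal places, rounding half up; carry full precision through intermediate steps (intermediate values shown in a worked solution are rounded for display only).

price = 7.585249
Γ = 0.022435

σ√T = 0.5135·√0.827 = 0.466975
d₁ = (ln(S/K) + (r+σ²/2)T) / (σ√T) = (ln(37.52/40.14) + (0.047+0.5135²/2)·0.827) / 0.466975 = (-0.067499 + 0.147902) / 0.466975 = 0.172177
d₂ = d₁ − σ√T = 0.172177 − 0.466975 = -0.294797
e^{−rT} = e^{−0.047·0.827} = 0.961877
N(−d₁) = 0.431649,  N(−d₂) = 0.615926
Put price V = K·e^{−rT}·N(−d₂) − S·N(−d₁) = 23.780723 − 16.195474 = 7.585249
φ(d₁) = (1/√(2π))·e^{−d₁²/2} = 0.393073
Γ = φ(d₁) / (S·σ·√T) = 0.022435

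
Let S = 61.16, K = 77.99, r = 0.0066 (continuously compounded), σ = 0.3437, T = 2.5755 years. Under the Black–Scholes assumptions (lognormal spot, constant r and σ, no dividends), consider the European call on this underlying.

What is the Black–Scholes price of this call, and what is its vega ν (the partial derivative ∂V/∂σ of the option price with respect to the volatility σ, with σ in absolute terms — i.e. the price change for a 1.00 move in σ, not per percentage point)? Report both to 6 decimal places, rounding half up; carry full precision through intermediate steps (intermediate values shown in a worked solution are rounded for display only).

σ√T = 0.3437·√2.5755 = 0.551582
d₁ = (ln(S/K) + (r+σ²/2)T) / (σ√T) = (ln(61.16/77.99) + (0.0066+0.3437²/2)·2.5755) / 0.551582 = (-0.243087 + 0.169120) / 0.551582 = -0.134100
d₂ = d₁ − σ√T = -0.134100 − 0.551582 = -0.685683
e^{−rT} = e^{−0.0066·2.5755} = 0.983145
N(d₁) = 0.446662,  N(d₂) = 0.246457
Call price V = S·N(d₁) − K·e^{−rT}·N(d₂) = 27.317822 − 18.897185 = 8.420637
φ(d₁) = (1/√(2π))·e^{−d₁²/2} = 0.395371
ν = S·φ(d₁)·√T = 38.806402

price = 8.420637
ν = 38.806402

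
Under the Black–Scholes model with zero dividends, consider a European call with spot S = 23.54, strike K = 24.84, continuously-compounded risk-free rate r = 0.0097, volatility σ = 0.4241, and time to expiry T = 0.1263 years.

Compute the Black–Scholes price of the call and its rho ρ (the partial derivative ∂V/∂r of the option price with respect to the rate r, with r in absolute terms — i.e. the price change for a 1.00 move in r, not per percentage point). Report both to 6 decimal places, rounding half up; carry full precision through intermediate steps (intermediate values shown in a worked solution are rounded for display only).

price = 0.904551
ρ = 1.052295

σ√T = 0.4241·√0.1263 = 0.150720
d₁ = (ln(S/K) + (r+σ²/2)T) / (σ√T) = (ln(23.54/24.84) + (0.0097+0.4241²/2)·0.1263) / 0.150720 = (-0.053754 + 0.012583) / 0.150720 = -0.273162
d₂ = d₁ − σ√T = -0.273162 − 0.150720 = -0.423881
e^{−rT} = e^{−0.0097·0.1263} = 0.998776
N(d₁) = 0.392364,  N(d₂) = 0.335826
Call price V = S·N(d₁) − K·e^{−rT}·N(d₂) = 9.236260 − 8.331709 = 0.904551
ρ = K·T·e^{−rT}·N(d₂) = 1.052295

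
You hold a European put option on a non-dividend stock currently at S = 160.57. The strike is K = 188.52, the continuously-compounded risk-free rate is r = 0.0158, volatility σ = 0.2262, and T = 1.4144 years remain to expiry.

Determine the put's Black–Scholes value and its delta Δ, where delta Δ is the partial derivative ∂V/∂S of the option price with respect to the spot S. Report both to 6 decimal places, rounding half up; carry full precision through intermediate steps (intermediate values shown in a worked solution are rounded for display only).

σ√T = 0.2262·√1.4144 = 0.269016
d₁ = (ln(S/K) + (r+σ²/2)T) / (σ√T) = (ln(160.57/188.52) + (0.0158+0.2262²/2)·1.4144) / 0.269016 = (-0.160474 + 0.058532) / 0.269016 = -0.378942
d₂ = d₁ − σ√T = -0.378942 − 0.269016 = -0.647959
e^{−rT} = e^{−0.0158·1.4144} = 0.977900
N(−d₁) = 0.647635,  N(−d₂) = 0.741494
Put price V = K·e^{−rT}·N(−d₂) − S·N(−d₁) = 136.697246 − 103.990696 = 32.706550
Δ = −N(−d₁) = -0.647635

price = 32.706550
Δ = -0.647635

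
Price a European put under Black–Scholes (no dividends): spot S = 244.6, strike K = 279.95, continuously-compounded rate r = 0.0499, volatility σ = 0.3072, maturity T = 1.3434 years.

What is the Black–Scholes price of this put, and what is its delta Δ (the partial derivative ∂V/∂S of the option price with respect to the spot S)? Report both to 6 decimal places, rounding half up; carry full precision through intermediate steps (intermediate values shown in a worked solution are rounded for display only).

price = 45.018943
Δ = -0.505111

σ√T = 0.3072·√1.3434 = 0.356061
d₁ = (ln(S/K) + (r+σ²/2)T) / (σ√T) = (ln(244.6/279.95) + (0.0499+0.3072²/2)·1.3434) / 0.356061 = (-0.134987 + 0.130425) / 0.356061 = -0.012811
d₂ = d₁ − σ√T = -0.012811 − 0.356061 = -0.368872
e^{−rT} = e^{−0.0499·1.3434} = 0.935162
N(−d₁) = 0.505111,  N(−d₂) = 0.643888
Put price V = K·e^{−rT}·N(−d₂) − S·N(−d₁) = 168.569044 − 123.550100 = 45.018943
Δ = −N(−d₁) = -0.505111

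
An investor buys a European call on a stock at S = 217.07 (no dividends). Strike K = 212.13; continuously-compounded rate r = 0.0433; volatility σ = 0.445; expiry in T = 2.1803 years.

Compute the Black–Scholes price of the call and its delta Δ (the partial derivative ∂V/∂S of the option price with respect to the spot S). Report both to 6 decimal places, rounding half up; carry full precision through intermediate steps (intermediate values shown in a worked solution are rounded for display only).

price = 65.633392
Δ = 0.694011

σ√T = 0.445·√2.1803 = 0.657080
d₁ = (ln(S/K) + (r+σ²/2)T) / (σ√T) = (ln(217.07/212.13) + (0.0433+0.445²/2)·2.1803) / 0.657080 = (0.023021 + 0.310284) / 0.657080 = 0.507251
d₂ = d₁ − σ√T = 0.507251 − 0.657080 = -0.149829
e^{−rT} = e^{−0.0433·2.1803} = 0.909912
N(d₁) = 0.694011,  N(d₂) = 0.440450
Call price V = S·N(d₁) − K·e^{−rT}·N(d₂) = 150.648905 − 85.015513 = 65.633392
Δ = N(d₁) = 0.694011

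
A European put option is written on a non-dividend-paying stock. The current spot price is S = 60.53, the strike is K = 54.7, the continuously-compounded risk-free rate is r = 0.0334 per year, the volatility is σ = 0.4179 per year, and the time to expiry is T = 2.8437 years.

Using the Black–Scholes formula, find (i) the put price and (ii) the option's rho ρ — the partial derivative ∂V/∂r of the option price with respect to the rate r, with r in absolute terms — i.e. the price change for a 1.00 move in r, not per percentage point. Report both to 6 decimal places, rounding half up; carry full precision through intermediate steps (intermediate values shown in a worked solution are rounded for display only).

price = 10.352276
ρ = -74.893017

σ√T = 0.4179·√2.8437 = 0.704716
d₁ = (ln(S/K) + (r+σ²/2)T) / (σ√T) = (ln(60.53/54.7) + (0.0334+0.4179²/2)·2.8437) / 0.704716 = (0.101275 + 0.343292) / 0.704716 = 0.630846
d₂ = d₁ − σ√T = 0.630846 − 0.704716 = -0.073870
e^{−rT} = e^{−0.0334·2.8437} = 0.909392
N(−d₁) = 0.264071,  N(−d₂) = 0.529443
Put price V = K·e^{−rT}·N(−d₂) − S·N(−d₁) = 26.336469 − 15.984193 = 10.352276
ρ = −K·T·e^{−rT}·N(−d₂) = -74.893017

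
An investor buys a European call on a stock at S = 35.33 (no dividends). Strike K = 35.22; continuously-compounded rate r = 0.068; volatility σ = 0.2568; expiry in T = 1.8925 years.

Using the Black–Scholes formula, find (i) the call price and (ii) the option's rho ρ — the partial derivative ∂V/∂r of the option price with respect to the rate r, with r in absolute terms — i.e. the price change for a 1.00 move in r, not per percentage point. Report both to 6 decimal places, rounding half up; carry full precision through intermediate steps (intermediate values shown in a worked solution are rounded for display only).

σ√T = 0.2568·√1.8925 = 0.353275
d₁ = (ln(S/K) + (r+σ²/2)T) / (σ√T) = (ln(35.33/35.22) + (0.068+0.2568²/2)·1.8925) / 0.353275 = (0.003118 + 0.191092) / 0.353275 = 0.549742
d₂ = d₁ − σ√T = 0.549742 − 0.353275 = 0.196467
e^{−rT} = e^{−0.068·1.8925} = 0.879246
N(d₁) = 0.708752,  N(d₂) = 0.577877
Call price V = S·N(d₁) − K·e^{−rT}·N(d₂) = 25.040197 − 17.895168 = 7.145029
ρ = K·T·e^{−rT}·N(d₂) = 33.866605

price = 7.145029
ρ = 33.866605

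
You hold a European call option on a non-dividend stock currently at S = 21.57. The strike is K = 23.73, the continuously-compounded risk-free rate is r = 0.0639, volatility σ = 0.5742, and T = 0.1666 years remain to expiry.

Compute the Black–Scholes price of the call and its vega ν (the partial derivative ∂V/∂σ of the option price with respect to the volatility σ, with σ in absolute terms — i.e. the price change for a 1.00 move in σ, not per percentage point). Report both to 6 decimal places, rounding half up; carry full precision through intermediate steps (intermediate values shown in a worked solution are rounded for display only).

price = 1.282163
ν = 3.408836

σ√T = 0.5742·√0.1666 = 0.234369
d₁ = (ln(S/K) + (r+σ²/2)T) / (σ√T) = (ln(21.57/23.73) + (0.0639+0.5742²/2)·0.1666) / 0.234369 = (-0.095437 + 0.038110) / 0.234369 = -0.244599
d₂ = d₁ − σ√T = -0.244599 − 0.234369 = -0.478968
e^{−rT} = e^{−0.0639·0.1666} = 0.989411
N(d₁) = 0.403384,  N(d₂) = 0.315981
Call price V = S·N(d₁) − K·e^{−rT}·N(d₂) = 8.700985 − 7.418822 = 1.282163
φ(d₁) = (1/√(2π))·e^{−d₁²/2} = 0.387185
ν = S·φ(d₁)·√T = 3.408836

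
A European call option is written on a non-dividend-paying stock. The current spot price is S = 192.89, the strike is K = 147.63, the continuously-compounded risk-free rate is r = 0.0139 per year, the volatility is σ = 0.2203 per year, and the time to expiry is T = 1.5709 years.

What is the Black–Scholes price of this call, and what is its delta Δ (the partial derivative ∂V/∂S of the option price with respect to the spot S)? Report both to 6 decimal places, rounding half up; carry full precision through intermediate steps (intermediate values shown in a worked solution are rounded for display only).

price = 51.931684
Δ = 0.882113

σ√T = 0.2203·√1.5709 = 0.276114
d₁ = (ln(S/K) + (r+σ²/2)T) / (σ√T) = (ln(192.89/147.63) + (0.0139+0.2203²/2)·1.5709) / 0.276114 = (0.267411 + 0.059955) / 0.276114 = 1.185618
d₂ = d₁ − σ√T = 1.185618 − 0.276114 = 0.909504
e^{−rT} = e^{−0.0139·1.5709} = 0.978401
N(d₁) = 0.882113,  N(d₂) = 0.818458
Call price V = S·N(d₁) − K·e^{−rT}·N(d₂) = 170.150853 − 118.219169 = 51.931684
Δ = N(d₁) = 0.882113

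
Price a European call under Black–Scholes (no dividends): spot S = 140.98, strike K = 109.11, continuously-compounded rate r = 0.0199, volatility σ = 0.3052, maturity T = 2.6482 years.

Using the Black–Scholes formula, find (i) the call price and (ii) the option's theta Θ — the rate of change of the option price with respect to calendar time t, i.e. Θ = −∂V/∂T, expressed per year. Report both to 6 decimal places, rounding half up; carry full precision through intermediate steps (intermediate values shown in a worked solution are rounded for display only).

σ√T = 0.3052·√2.6482 = 0.496661
d₁ = (ln(S/K) + (r+σ²/2)T) / (σ√T) = (ln(140.98/109.11) + (0.0199+0.3052²/2)·2.6482) / 0.496661 = (0.256261 + 0.176035) / 0.496661 = 0.870406
d₂ = d₁ − σ√T = 0.870406 − 0.496661 = 0.373745
e^{−rT} = e^{−0.0199·2.6482} = 0.948665
N(d₁) = 0.807961,  N(d₂) = 0.645703
Call price V = S·N(d₁) − K·e^{−rT}·N(d₂) = 113.906309 − 66.836003 = 47.070306
φ(d₁) = (1/√(2π))·e^{−d₁²/2} = 0.273148
Θ = −S·φ(d₁)·σ/(2√T) − r·K·e^{−rT}·N(d₂) = −3.611058 − 1.330036 = -4.941094

price = 47.070306
Θ = -4.941094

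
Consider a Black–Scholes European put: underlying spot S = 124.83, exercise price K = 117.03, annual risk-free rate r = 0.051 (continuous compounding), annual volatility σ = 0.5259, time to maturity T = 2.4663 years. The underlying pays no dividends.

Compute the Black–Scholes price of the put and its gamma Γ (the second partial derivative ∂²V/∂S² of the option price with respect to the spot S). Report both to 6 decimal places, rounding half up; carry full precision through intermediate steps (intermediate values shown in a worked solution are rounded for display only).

price = 26.617313
Γ = 0.003146

σ√T = 0.5259·√2.4663 = 0.825897
d₁ = (ln(S/K) + (r+σ²/2)T) / (σ√T) = (ln(124.83/117.03) + (0.051+0.5259²/2)·2.4663) / 0.825897 = (0.064522 + 0.466835) / 0.825897 = 0.643369
d₂ = d₁ − σ√T = 0.643369 − 0.825897 = -0.182528
e^{−rT} = e^{−0.051·2.4663} = 0.881808
N(−d₁) = 0.259992,  N(−d₂) = 0.572416
Put price V = K·e^{−rT}·N(−d₂) − S·N(−d₁) = 59.072144 − 32.454831 = 26.617313
φ(d₁) = (1/√(2π))·e^{−d₁²/2} = 0.324360
Γ = φ(d₁) / (S·σ·√T) = 0.003146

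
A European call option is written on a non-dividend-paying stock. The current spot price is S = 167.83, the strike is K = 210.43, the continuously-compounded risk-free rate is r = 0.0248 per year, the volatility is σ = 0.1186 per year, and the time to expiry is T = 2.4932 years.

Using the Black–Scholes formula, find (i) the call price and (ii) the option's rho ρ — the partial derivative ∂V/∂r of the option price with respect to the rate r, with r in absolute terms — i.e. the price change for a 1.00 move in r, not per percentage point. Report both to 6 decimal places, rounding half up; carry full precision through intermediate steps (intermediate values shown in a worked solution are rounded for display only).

σ√T = 0.1186·√2.4932 = 0.187268
d₁ = (ln(S/K) + (r+σ²/2)T) / (σ√T) = (ln(167.83/210.43) + (0.0248+0.1186²/2)·2.4932) / 0.187268 = (-0.226201 + 0.079366) / 0.187268 = -0.784093
d₂ = d₁ − σ√T = -0.784093 − 0.187268 = -0.971361
e^{−rT} = e^{−0.0248·2.4932} = 0.940041
N(d₁) = 0.216493,  N(d₂) = 0.165684
Call price V = S·N(d₁) − K·e^{−rT}·N(d₂) = 36.333958 − 32.774471 = 3.559487
ρ = K·T·e^{−rT}·N(d₂) = 81.713312

price = 3.559487
ρ = 81.713312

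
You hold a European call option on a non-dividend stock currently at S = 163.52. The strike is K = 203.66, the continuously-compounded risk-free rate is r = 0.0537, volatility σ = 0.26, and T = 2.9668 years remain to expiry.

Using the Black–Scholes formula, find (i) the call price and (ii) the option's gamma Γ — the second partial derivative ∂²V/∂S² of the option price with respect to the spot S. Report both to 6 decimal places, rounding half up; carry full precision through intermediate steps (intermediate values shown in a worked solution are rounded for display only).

price = 25.062857
Γ = 0.005426

σ√T = 0.26·√2.9668 = 0.447834
d₁ = (ln(S/K) + (r+σ²/2)T) / (σ√T) = (ln(163.52/203.66) + (0.0537+0.26²/2)·2.9668) / 0.447834 = (-0.219517 + 0.259595) / 0.447834 = 0.089494
d₂ = d₁ − σ√T = 0.089494 − 0.447834 = -0.358341
e^{−rT} = e^{−0.0537·2.9668} = 0.852726
N(d₁) = 0.535655,  N(d₂) = 0.360044
Call price V = S·N(d₁) − K·e^{−rT}·N(d₂) = 87.590343 − 62.527486 = 25.062857
φ(d₁) = (1/√(2π))·e^{−d₁²/2} = 0.397348
Γ = φ(d₁) / (S·σ·√T) = 0.005426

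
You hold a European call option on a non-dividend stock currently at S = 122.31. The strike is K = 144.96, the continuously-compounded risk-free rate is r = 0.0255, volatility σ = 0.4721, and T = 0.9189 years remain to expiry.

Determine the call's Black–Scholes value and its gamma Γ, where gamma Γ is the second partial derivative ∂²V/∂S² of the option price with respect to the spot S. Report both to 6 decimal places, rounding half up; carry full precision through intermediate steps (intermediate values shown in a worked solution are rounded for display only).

price = 15.178533
Γ = 0.007173

σ√T = 0.4721·√0.9189 = 0.452552
d₁ = (ln(S/K) + (r+σ²/2)T) / (σ√T) = (ln(122.31/144.96) + (0.0255+0.4721²/2)·0.9189) / 0.452552 = (-0.169899 + 0.125833) / 0.452552 = -0.097371
d₂ = d₁ − σ√T = -0.097371 − 0.452552 = -0.549923
e^{−rT} = e^{−0.0255·0.9189} = 0.976840
N(d₁) = 0.461216,  N(d₂) = 0.291186
Call price V = S·N(d₁) − K·e^{−rT}·N(d₂) = 56.411294 − 41.232761 = 15.178533
φ(d₁) = (1/√(2π))·e^{−d₁²/2} = 0.397056
Γ = φ(d₁) / (S·σ·√T) = 0.007173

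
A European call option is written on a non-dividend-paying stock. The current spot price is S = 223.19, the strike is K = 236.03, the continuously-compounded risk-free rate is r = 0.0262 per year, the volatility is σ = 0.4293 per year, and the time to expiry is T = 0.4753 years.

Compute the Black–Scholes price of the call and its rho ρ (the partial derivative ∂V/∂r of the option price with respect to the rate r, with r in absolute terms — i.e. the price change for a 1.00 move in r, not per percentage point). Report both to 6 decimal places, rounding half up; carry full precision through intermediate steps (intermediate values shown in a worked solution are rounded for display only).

σ√T = 0.4293·√0.4753 = 0.295968
d₁ = (ln(S/K) + (r+σ²/2)T) / (σ√T) = (ln(223.19/236.03) + (0.0262+0.4293²/2)·0.4753) / 0.295968 = (-0.055935 + 0.056251) / 0.295968 = 0.001067
d₂ = d₁ − σ√T = 0.001067 − 0.295968 = -0.294901
e^{−rT} = e^{−0.0262·0.4753} = 0.987624
N(d₁) = 0.500426,  N(d₂) = 0.384035
Call price V = S·N(d₁) − K·e^{−rT}·N(d₂) = 111.690038 − 89.521979 = 22.168059
ρ = K·T·e^{−rT}·N(d₂) = 42.549797

price = 22.168059
ρ = 42.549797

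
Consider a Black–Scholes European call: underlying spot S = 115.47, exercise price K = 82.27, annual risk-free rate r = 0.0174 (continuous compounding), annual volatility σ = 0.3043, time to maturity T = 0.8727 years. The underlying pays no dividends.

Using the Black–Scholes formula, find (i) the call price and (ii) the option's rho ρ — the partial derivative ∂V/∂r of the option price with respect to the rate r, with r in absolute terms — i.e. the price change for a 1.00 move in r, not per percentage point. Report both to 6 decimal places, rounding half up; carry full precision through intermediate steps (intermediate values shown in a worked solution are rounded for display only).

price = 35.833018
ρ = 61.180043

σ√T = 0.3043·√0.8727 = 0.284272
d₁ = (ln(S/K) + (r+σ²/2)T) / (σ√T) = (ln(115.47/82.27) + (0.0174+0.3043²/2)·0.8727) / 0.284272 = (0.339004 + 0.055590) / 0.284272 = 1.388087
d₂ = d₁ − σ√T = 1.388087 − 0.284272 = 1.103815
e^{−rT} = e^{−0.0174·0.8727} = 0.984930
N(d₁) = 0.917445,  N(d₂) = 0.865163
Call price V = S·N(d₁) − K·e^{−rT}·N(d₂) = 105.937341 − 70.104323 = 35.833018
ρ = K·T·e^{−rT}·N(d₂) = 61.180043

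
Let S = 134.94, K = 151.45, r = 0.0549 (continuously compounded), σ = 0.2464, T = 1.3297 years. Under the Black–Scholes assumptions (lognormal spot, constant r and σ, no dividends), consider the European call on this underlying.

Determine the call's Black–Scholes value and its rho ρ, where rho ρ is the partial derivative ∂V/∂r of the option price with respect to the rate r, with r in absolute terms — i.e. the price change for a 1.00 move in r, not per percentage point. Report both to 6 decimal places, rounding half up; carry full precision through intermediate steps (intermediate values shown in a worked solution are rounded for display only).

σ√T = 0.2464·√1.3297 = 0.284130
d₁ = (ln(S/K) + (r+σ²/2)T) / (σ√T) = (ln(134.94/151.45) + (0.0549+0.2464²/2)·1.3297) / 0.284130 = (-0.115425 + 0.113366) / 0.284130 = -0.007249
d₂ = d₁ − σ√T = -0.007249 − 0.284130 = -0.291380
e^{−rT} = e^{−0.0549·1.3297} = 0.929600
N(d₁) = 0.497108,  N(d₂) = 0.385380
Call price V = S·N(d₁) − K·e^{−rT}·N(d₂) = 67.079747 − 54.256937 = 12.822810
ρ = K·T·e^{−rT}·N(d₂) = 72.145450

price = 12.822810
ρ = 72.145450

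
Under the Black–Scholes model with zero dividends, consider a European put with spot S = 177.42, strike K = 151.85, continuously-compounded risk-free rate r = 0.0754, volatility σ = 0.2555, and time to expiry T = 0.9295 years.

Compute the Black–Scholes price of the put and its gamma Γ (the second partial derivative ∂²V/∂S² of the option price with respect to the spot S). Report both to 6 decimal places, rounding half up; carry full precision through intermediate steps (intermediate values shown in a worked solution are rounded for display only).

σ√T = 0.2555·√0.9295 = 0.246329
d₁ = (ln(S/K) + (r+σ²/2)T) / (σ√T) = (ln(177.42/151.85) + (0.0754+0.2555²/2)·0.9295) / 0.246329 = (0.155627 + 0.100423) / 0.246329 = 1.039463
d₂ = d₁ − σ√T = 1.039463 − 0.246329 = 0.793134
e^{−rT} = e^{−0.0754·0.9295} = 0.932315
N(−d₁) = 0.149295,  N(−d₂) = 0.213850
Put price V = K·e^{−rT}·N(−d₂) − S·N(−d₁) = 30.275172 − 26.487872 = 3.787300
φ(d₁) = (1/√(2π))·e^{−d₁²/2} = 0.232427
Γ = φ(d₁) / (S·σ·√T) = 0.005318

price = 3.787300
Γ = 0.005318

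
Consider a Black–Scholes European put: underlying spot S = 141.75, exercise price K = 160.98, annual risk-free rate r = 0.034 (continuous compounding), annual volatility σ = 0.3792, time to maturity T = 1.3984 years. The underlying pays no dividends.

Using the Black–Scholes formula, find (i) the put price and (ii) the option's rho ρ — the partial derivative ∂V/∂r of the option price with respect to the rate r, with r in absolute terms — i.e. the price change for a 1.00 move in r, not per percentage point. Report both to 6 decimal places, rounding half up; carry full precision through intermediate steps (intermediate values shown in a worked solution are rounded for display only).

price = 32.472729
ρ = -140.842286

σ√T = 0.3792·√1.3984 = 0.448419
d₁ = (ln(S/K) + (r+σ²/2)T) / (σ√T) = (ln(141.75/160.98) + (0.034+0.3792²/2)·1.3984) / 0.448419 = (-0.127215 + 0.148085) / 0.448419 = 0.046542
d₂ = d₁ − σ√T = 0.046542 − 0.448419 = -0.401877
e^{−rT} = e^{−0.034·1.3984} = 0.953567
N(−d₁) = 0.481439,  N(−d₂) = 0.656113
Put price V = K·e^{−rT}·N(−d₂) − S·N(−d₁) = 100.716738 − 68.244009 = 32.472729
ρ = −K·T·e^{−rT}·N(−d₂) = -140.842286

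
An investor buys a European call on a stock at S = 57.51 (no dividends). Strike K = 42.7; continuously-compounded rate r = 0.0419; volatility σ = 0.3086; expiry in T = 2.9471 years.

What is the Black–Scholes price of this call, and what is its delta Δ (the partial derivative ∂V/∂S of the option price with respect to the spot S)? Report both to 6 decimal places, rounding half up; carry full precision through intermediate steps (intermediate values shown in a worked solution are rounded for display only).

σ√T = 0.3086·√2.9471 = 0.529777
d₁ = (ln(S/K) + (r+σ²/2)T) / (σ√T) = (ln(57.51/42.7) + (0.0419+0.3086²/2)·2.9471) / 0.529777 = (0.297760 + 0.263815) / 0.529777 = 1.060022
d₂ = d₁ − σ√T = 1.060022 − 0.529777 = 0.530244
e^{−rT} = e^{−0.0419·2.9471} = 0.883836
N(d₁) = 0.855433,  N(d₂) = 0.702029
Call price V = S·N(d₁) − K·e^{−rT}·N(d₂) = 49.195930 − 26.494429 = 22.701501
Δ = N(d₁) = 0.855433

price = 22.701501
Δ = 0.855433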